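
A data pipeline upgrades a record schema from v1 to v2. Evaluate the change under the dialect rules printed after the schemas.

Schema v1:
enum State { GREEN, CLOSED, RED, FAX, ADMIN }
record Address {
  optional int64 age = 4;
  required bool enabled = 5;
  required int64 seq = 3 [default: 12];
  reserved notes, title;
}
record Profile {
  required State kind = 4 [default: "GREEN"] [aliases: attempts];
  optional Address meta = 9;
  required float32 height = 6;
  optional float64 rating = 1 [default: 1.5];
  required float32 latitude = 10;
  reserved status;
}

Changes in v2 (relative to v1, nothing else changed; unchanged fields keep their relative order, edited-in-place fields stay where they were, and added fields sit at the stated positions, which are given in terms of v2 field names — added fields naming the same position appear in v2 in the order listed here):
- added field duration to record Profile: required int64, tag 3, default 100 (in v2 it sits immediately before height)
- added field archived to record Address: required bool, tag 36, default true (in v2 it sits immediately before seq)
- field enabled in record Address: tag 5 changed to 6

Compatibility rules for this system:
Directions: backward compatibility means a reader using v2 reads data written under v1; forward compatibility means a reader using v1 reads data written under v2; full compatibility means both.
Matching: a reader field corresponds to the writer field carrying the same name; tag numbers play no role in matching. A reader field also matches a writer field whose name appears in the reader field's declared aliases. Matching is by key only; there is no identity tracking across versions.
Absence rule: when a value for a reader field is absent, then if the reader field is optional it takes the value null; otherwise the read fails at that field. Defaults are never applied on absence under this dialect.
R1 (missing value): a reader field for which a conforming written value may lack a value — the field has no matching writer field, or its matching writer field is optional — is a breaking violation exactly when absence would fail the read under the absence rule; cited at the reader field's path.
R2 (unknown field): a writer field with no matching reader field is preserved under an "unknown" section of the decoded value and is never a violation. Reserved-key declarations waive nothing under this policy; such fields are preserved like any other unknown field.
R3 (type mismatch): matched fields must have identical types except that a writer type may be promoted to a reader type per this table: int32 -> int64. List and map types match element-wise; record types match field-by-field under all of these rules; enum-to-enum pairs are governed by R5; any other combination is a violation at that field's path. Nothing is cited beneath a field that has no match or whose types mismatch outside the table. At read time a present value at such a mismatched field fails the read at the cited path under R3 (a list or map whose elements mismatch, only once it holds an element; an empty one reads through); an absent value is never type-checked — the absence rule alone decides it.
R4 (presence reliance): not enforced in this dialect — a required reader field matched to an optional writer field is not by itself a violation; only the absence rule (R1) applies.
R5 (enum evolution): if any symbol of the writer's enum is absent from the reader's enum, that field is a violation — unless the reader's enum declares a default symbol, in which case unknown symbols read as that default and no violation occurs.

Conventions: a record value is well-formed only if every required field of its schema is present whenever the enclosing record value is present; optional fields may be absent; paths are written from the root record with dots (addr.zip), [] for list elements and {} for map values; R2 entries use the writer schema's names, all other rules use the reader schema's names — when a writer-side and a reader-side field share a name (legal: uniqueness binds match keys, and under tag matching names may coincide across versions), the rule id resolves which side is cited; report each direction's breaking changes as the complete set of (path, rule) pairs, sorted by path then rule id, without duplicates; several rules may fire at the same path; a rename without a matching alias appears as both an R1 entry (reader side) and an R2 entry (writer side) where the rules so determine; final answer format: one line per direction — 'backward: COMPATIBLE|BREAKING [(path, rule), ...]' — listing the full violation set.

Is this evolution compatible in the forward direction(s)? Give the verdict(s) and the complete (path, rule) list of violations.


the writer's type comes first in each Profile pair
forward for Profile (reader v1, writer v2):
  kind <- kind (State -> State, writer required)
  meta <- meta (Address -> Address, writer optional)
  height <- height (float32 -> float32, writer required)
  rating <- rating (float64 -> float64, writer optional)
  latitude <- latitude (float32 -> float32, writer required)
  leftover writer field: duration
  meta.age <- meta.age (int64 -> int64, writer optional)
  meta.enabled <- meta.enabled (bool -> bool, writer required)
  meta.seq <- meta.seq (int64 -> int64, writer required)
  leftover writer field: meta.archived
  nothing fires on Profile: forward is COMPATIBLE
the other Profile changes do not affect what is asked:
  added field duration to record Profile: required int64, tag 3, default 100 (in v2 it sits immediately before height) -> affects backward compatibility only, which is not asked
  added field archived to record Address: required bool, tag 36, default true (in v2 it sits immediately before seq) -> affects backward compatibility only, which is not asked
  field enabled in record Address: tag 5 changed to 6 -> no rule fires on it in Profile's dialect; the asked verdict holds

forward: COMPATIBLE []


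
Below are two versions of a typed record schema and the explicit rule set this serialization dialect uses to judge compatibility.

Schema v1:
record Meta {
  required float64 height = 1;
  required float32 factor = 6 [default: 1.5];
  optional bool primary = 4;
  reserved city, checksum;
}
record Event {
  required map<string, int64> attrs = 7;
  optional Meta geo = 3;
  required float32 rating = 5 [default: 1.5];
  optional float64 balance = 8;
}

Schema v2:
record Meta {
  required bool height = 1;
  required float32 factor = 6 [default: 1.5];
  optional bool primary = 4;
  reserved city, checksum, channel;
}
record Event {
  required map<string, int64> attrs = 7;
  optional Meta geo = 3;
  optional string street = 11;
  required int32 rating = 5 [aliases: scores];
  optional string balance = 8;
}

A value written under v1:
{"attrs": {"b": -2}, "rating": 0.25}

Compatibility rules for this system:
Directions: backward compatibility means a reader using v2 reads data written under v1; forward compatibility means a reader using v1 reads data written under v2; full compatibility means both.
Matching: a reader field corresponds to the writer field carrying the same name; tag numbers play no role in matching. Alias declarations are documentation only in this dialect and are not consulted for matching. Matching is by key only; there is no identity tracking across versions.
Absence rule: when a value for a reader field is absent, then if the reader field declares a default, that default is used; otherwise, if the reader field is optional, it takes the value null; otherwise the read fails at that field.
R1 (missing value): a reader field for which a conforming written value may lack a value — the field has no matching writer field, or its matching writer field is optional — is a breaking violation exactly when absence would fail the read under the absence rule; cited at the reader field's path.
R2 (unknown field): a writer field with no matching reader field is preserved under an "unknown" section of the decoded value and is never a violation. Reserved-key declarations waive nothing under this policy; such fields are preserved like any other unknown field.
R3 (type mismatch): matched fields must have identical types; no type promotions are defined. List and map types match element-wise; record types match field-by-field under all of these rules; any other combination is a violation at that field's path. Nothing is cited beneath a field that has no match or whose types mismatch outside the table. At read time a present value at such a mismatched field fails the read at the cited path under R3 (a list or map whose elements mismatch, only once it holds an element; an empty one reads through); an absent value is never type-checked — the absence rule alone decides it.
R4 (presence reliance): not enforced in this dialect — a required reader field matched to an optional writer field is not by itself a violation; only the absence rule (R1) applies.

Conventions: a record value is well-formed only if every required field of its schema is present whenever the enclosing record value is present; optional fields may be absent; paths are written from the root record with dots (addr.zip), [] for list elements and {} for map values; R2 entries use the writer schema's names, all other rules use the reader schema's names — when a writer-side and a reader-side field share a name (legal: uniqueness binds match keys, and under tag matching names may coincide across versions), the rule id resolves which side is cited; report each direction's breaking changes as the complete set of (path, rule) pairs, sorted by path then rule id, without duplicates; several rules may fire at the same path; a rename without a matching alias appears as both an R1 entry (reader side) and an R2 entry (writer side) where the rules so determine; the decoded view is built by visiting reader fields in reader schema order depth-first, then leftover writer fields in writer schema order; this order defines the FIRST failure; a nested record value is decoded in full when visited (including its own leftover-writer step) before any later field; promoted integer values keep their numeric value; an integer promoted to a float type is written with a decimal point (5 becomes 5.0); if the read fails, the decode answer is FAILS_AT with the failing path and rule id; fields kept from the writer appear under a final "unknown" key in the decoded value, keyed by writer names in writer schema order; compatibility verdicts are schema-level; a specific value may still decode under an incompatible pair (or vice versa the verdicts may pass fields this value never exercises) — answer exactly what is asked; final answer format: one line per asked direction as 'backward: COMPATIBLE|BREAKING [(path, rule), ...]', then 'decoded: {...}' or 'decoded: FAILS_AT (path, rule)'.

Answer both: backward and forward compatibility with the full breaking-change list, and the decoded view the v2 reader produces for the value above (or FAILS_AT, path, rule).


backward: BREAKING [(balance, R3), (geo.height, R3), (rating, R3)]; forward: BREAKING [(balance, R3), (geo.height, R3), (rating, R3)]; decoded: FAILS_AT (rating, R3)

in Event below, arrows point writer -> reader
backward pass over Event, reader schema v2, writer schema v1:
  attrs: paired with writer attrs (map<string, int64> -> map<string, int64>; writer required)
  geo: paired with writer geo (Meta -> Meta; writer optional)
  no writer field matches reader street
  rating: paired with writer rating (float32 -> int32; writer required)
  balance: paired with writer balance (float64 -> string; writer optional)
  geo.height: paired with writer geo.height (float64 -> bool; writer required)
  geo.factor: paired with writer geo.factor (float32 -> float32; writer required)
  geo.primary: paired with writer geo.primary (bool -> bool; writer optional)
  R3 fires at balance
  R3 fires at geo.height
  R3 fires at rating
  => backward: BREAKING (3)
forward pass over Event, reader schema v1, writer schema v2:
  attrs: paired with writer attrs (map<string, int64> -> map<string, int64>; writer required)
  geo: paired with writer geo (Meta -> Meta; writer optional)
  rating: paired with writer rating (int32 -> float32; writer required)
  balance: paired with writer balance (string -> float64; writer optional)
  street (writer side), unknown to reader
  geo.height: paired with writer geo.height (bool -> float64; writer required)
  geo.factor: paired with writer geo.factor (float32 -> float32; writer required)
  geo.primary: paired with writer geo.primary (bool -> bool; writer optional)
  R3 fires at balance
  R3 fires at geo.height
  R3 fires at rating
  => forward: BREAKING (3)
migrating the Event value to v2:
  attrs := {"b": -2}
  geo := null (absent, optional -> null)
  street := null (absent, optional -> null)
  read fails at rating under R3
  => FAILS_AT (rating, R3)


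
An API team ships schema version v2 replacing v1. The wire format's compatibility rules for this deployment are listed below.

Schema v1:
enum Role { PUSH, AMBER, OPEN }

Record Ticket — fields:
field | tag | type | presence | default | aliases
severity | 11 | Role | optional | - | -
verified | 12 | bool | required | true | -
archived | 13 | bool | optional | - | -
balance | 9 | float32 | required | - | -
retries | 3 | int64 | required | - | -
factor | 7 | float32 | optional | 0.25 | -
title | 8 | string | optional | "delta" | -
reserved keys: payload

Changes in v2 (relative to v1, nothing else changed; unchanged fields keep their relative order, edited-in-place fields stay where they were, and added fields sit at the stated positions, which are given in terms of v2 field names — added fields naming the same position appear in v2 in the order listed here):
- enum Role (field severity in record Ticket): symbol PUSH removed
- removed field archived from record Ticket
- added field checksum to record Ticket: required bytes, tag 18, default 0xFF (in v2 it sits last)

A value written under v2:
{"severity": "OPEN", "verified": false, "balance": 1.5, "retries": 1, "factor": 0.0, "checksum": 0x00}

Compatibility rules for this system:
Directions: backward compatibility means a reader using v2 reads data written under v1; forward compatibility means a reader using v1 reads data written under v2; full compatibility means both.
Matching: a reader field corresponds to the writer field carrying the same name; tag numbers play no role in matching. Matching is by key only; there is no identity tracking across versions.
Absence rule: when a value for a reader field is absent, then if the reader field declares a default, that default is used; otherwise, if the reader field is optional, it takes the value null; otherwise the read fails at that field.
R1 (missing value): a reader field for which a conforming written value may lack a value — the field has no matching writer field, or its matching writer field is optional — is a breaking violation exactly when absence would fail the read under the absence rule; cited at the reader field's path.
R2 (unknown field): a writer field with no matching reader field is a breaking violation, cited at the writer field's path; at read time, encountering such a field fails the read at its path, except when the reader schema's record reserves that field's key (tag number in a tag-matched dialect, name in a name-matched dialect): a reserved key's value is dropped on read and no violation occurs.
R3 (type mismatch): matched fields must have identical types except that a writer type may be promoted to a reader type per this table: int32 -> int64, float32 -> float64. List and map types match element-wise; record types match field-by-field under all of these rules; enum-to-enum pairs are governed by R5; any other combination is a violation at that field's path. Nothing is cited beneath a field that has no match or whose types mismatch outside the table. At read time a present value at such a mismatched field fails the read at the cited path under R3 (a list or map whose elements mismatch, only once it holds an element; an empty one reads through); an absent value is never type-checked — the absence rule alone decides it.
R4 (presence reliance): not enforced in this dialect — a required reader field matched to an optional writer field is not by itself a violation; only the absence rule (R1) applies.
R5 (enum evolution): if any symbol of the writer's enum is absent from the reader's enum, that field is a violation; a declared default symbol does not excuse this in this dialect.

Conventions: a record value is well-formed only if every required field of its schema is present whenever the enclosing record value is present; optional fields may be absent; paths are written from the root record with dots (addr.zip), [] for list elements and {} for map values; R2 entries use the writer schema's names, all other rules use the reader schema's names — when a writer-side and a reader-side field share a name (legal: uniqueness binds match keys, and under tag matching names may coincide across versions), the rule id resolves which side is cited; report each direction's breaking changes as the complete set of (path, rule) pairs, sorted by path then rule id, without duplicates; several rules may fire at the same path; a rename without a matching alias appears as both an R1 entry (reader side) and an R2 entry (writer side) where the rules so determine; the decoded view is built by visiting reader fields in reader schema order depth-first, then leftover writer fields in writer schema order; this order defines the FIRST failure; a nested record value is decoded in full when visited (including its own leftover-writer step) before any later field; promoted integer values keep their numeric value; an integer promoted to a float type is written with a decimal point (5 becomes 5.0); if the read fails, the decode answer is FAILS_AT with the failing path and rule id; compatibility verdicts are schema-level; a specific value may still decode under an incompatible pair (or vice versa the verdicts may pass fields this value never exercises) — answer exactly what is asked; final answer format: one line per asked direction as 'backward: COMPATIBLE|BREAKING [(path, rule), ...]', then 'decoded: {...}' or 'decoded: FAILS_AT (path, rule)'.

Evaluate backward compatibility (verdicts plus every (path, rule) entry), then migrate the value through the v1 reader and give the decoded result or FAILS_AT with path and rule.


each type pair in Ticket: writer, then reader
backward pass over Ticket, reader schema v2, writer schema v1:
  severity: Role -> Role, writer optional; from severity
  verified: bool -> bool, writer required; from verified
  balance: float32 -> float32, writer required; from balance
  retries: int64 -> int64, writer required; from retries
  factor: float32 -> float32, writer optional; from factor
  title: string -> string, writer optional; from title
  checksum: no writer-side match
  leftover writer field: archived
  rule R2 violated at archived
  rule R5 violated at severity
  backward on Ticket therefore BREAKING (2)
decode walk for Ticket under reader schema v1:
  severity := "OPEN"
  verified := false
  archived := null (not supplied -> null)
  balance := 1.5
  retries := 1
  factor := 0.0
  title := "delta" (no value, default fills)
  read fails at checksum under R2 (unknown field)
  => FAILS_AT (checksum, R2)

backward: BREAKING [(archived, R2), (severity, R5)]; decoded: FAILS_AT (checksum, R2)


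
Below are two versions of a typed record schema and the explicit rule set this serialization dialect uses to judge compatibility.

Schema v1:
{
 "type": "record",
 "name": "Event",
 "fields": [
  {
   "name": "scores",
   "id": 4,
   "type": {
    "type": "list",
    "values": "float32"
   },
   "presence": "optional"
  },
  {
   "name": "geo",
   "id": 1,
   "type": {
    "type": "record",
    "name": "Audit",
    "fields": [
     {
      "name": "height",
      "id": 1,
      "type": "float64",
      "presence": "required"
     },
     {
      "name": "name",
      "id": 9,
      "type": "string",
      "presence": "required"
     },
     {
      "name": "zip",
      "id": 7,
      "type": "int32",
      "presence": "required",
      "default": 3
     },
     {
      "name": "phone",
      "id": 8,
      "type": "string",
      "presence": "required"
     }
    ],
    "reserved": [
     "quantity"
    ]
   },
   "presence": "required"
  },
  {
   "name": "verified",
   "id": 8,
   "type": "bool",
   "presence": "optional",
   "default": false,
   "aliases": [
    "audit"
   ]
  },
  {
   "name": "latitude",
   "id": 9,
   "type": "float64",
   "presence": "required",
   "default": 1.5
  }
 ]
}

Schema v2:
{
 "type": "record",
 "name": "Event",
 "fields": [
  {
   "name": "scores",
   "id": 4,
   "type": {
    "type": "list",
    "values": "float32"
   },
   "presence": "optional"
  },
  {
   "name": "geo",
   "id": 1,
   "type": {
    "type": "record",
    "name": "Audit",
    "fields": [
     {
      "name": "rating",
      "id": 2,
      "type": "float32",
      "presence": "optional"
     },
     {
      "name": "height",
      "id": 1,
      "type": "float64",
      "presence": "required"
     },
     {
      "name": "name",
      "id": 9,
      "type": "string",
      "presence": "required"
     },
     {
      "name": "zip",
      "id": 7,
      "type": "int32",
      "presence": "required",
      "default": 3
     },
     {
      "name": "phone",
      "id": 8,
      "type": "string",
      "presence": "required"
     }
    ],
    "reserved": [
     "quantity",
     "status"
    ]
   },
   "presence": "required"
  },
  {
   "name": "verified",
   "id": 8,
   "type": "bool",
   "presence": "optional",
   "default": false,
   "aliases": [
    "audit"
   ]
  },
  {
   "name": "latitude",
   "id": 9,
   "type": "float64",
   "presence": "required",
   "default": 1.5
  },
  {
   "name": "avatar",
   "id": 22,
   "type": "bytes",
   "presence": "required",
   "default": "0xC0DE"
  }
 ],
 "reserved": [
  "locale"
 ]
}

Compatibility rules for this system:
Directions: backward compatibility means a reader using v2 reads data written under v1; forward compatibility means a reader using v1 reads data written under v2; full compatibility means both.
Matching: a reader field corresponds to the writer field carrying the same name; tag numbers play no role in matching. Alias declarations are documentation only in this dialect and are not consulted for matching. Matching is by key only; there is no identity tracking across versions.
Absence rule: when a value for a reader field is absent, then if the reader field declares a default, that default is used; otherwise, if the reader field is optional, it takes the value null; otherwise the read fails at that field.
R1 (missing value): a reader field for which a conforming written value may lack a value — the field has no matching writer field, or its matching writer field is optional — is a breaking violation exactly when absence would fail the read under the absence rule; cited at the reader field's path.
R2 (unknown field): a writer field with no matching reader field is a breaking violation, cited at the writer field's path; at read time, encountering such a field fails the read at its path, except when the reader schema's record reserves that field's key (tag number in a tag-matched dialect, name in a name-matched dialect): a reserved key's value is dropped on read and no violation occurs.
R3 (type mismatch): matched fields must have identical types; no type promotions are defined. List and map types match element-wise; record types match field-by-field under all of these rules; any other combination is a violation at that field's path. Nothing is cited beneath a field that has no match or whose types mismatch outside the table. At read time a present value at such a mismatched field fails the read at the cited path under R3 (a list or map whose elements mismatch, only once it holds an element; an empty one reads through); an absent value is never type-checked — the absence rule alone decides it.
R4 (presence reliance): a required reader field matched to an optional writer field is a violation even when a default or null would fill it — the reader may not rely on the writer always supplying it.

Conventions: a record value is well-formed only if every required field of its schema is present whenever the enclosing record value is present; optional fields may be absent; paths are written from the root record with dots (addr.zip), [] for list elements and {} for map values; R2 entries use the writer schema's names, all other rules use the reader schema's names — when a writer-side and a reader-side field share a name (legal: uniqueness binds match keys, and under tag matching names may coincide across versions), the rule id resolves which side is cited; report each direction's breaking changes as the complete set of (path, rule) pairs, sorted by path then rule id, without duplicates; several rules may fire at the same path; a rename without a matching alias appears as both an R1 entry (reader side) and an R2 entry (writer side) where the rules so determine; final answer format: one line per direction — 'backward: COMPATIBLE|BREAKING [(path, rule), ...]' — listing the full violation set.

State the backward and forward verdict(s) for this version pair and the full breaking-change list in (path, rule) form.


each type pair in Event: writer, then reader
checking backward for Event: reader v2 against writer v1:
  scores: paired with writer scores (list<float32> -> list<float32>; writer optional)
  geo: paired with writer geo (Audit -> Audit; writer required)
  verified: paired with writer verified (bool -> bool; writer optional)
  latitude: paired with writer latitude (float64 -> float64; writer required)
  avatar has no writer counterpart
  geo.rating has no writer counterpart
  geo.height: paired with writer geo.height (float64 -> float64; writer required)
  geo.name: paired with writer geo.name (string -> string; writer required)
  geo.zip: paired with writer geo.zip (int32 -> int32; writer required)
  geo.phone: paired with writer geo.phone (string -> string; writer required)
  => backward verdict for Event: COMPATIBLE, no violations
checking forward for Event: reader v1 against writer v2:
  scores: paired with writer scores (list<float32> -> list<float32>; writer optional)
  geo: paired with writer geo (Audit -> Audit; writer required)
  verified: paired with writer verified (bool -> bool; writer optional)
  latitude: paired with writer latitude (float64 -> float64; writer required)
  leftover writer field: avatar
  geo.height: paired with writer geo.height (float64 -> float64; writer required)
  geo.name: paired with writer geo.name (string -> string; writer required)
  geo.zip: paired with writer geo.zip (int32 -> int32; writer required)
  geo.phone: paired with writer geo.phone (string -> string; writer required)
  leftover writer field: geo.rating
  violation R2 at avatar
  violation R2 at geo.rating
  => 2 violation(s): forward is BREAKING for Event

backward: COMPATIBLE []; forward: BREAKING [(avatar, R2), (geo.rating, R2)]


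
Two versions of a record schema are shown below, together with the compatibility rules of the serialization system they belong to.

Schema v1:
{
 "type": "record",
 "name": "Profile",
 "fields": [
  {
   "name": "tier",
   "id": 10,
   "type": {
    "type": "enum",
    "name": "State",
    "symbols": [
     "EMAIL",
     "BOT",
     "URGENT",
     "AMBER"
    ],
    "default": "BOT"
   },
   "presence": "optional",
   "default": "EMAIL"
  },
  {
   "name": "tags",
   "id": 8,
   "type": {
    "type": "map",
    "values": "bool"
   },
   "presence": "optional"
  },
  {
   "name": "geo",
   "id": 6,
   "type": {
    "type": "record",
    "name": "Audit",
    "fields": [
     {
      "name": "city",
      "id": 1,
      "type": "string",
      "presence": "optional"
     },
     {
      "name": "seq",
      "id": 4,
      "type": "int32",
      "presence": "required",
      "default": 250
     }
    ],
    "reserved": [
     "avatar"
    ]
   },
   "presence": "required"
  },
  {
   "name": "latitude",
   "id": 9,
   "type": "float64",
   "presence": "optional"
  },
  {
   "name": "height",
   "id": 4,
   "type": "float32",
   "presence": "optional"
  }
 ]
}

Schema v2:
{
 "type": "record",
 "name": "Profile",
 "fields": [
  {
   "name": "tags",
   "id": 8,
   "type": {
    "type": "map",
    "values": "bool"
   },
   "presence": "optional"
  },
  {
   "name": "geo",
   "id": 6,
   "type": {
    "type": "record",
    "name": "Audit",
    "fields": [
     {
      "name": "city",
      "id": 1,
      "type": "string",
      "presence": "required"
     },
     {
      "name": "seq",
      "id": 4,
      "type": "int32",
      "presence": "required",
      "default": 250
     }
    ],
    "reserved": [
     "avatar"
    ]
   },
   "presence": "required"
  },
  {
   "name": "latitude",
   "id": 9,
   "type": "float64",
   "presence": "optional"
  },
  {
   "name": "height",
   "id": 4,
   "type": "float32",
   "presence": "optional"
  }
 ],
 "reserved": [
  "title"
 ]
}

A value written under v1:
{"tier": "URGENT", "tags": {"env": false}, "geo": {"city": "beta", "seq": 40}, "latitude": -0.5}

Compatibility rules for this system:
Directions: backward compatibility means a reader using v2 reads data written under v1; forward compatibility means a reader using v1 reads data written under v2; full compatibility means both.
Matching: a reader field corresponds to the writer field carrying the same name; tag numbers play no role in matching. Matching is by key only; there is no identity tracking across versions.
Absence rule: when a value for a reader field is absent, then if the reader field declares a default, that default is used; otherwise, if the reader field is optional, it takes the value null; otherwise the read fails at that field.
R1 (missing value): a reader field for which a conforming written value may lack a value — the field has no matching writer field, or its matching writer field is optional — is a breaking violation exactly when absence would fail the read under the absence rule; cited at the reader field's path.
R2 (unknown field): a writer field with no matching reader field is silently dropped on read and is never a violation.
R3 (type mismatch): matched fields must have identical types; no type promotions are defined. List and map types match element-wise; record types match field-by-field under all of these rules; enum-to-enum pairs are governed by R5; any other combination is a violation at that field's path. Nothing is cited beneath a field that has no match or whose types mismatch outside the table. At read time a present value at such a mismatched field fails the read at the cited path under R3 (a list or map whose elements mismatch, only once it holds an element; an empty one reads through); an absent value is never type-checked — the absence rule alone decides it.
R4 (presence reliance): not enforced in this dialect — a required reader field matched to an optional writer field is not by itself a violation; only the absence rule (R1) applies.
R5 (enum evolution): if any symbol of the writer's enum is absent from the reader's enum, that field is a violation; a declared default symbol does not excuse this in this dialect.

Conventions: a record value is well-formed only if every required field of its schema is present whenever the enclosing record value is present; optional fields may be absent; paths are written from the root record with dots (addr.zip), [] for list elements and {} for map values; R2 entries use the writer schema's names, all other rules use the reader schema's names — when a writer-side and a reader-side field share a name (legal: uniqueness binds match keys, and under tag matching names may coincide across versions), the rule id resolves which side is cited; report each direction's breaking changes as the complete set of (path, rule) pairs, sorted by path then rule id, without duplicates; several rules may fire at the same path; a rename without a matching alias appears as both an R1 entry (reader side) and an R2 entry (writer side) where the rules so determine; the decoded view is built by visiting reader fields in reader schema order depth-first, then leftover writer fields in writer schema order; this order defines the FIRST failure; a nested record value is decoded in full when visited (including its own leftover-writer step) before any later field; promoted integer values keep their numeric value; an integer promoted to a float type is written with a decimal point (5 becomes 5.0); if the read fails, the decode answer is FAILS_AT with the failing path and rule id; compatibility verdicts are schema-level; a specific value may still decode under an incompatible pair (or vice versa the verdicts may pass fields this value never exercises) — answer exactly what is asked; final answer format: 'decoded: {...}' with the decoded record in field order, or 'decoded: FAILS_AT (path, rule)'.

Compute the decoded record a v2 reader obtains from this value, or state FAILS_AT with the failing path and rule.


the writer's type comes first in each Profile pair
decode (reader v2):
  tags := {"env": false}
  geo.city := "beta"
  geo.seq := 40
  latitude := -0.5
  height := null (absent, optional -> null)
  writer tier: unknown -> dropped
  => decoded: {"tags": {"env": false}, "geo": {"city": "beta", "seq": 40}, "latitude": -0.5, "height": null}
remaining Profile differences; none change what is asked:
  field city in record Audit: optional changed to required -> matters for Profile compatibility verdicts, not for this value's decode

decoded: {"tags": {"env": false}, "geo": {"city": "beta", "seq": 40}, "latitude": -0.5, "height": null}


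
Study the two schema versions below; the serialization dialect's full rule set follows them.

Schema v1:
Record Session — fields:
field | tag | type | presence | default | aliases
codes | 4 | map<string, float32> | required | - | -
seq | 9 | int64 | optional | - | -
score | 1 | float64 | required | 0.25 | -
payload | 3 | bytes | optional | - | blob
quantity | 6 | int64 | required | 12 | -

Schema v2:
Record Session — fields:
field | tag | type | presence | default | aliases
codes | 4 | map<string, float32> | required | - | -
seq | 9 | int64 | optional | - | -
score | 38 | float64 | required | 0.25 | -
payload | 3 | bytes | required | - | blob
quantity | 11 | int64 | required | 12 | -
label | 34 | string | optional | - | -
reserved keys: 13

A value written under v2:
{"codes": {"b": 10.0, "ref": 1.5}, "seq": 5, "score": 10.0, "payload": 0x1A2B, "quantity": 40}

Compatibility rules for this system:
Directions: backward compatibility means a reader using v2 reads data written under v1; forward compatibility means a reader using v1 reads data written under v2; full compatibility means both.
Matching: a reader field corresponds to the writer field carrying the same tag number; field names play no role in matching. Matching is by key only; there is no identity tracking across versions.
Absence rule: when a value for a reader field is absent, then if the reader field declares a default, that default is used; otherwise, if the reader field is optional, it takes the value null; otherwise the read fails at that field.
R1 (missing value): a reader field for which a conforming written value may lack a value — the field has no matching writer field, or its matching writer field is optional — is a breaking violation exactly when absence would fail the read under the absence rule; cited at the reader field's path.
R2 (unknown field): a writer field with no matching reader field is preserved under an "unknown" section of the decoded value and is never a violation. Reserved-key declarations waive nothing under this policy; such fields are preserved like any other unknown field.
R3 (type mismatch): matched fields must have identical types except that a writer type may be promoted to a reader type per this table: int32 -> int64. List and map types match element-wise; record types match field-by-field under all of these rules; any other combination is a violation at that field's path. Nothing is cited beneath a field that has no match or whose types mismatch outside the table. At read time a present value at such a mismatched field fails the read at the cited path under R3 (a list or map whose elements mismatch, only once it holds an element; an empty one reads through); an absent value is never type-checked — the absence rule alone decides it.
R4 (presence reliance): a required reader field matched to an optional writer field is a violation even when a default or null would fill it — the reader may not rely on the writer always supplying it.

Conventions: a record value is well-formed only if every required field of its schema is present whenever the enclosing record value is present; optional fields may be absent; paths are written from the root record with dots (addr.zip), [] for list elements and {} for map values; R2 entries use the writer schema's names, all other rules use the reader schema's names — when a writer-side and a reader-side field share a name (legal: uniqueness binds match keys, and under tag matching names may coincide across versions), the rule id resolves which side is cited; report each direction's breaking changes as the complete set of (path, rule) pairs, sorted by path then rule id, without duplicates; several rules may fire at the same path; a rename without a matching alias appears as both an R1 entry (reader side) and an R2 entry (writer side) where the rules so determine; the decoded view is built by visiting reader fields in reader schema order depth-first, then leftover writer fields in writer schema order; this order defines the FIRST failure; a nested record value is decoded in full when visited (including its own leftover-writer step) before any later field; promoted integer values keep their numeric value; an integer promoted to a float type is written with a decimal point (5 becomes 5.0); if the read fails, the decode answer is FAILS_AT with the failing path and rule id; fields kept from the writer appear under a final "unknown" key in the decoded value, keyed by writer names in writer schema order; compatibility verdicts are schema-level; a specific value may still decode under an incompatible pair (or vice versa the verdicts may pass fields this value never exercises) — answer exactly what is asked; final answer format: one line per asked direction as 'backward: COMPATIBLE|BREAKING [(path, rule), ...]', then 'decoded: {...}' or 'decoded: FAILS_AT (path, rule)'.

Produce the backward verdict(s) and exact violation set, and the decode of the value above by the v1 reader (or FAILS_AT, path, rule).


backward: BREAKING [(payload, R1), (payload, R4)]; decoded: {"codes": {"b": 10.0, "ref": 1.5}, "seq": 5, "score": 0.25, "payload": 0x1A2B, "quantity": 12, "unknown": {"score": 10.0, "quantity": 40}}

arrows below run writer -> reader for Session
checking backward for Session: reader v2 against writer v1:
  map<string, float32> -> map<string, float32>, writer required: codes aligns to codes
  int64 -> int64, writer optional: seq aligns to seq
  score: no writer-side match
  bytes -> bytes, writer optional: payload aligns to payload
  quantity: no writer-side match
  label: no writer-side match
  writer score: unknown to reader
  writer quantity: unknown to reader
  R1 fires at payload
  R4 fires at payload
  => 2 violation(s): backward is BREAKING for Session
decoding the Session value with the v1 reader:
  codes := {"b": 10.0, "ref": 1.5}
  seq := 5
  score := 0.25 (missing; default applied)
  payload := 0x1A2B
  quantity := 12 (missing; default applied)
  writer score: kept under "unknown"
  writer quantity: kept under "unknown"
  => decoded: {"codes": {"b": 10.0, "ref": 1.5}, "seq": 5, "score": 0.25, "payload": 0x1A2B, "quantity": 12, "unknown": {"score": 10.0, "quantity": 40}}
checking off the Session differences that do not matter here:
  added field label to record Session: optional string, tag 34 (in v2 it sits last) -> inert for the asked Session verdict: nothing fires


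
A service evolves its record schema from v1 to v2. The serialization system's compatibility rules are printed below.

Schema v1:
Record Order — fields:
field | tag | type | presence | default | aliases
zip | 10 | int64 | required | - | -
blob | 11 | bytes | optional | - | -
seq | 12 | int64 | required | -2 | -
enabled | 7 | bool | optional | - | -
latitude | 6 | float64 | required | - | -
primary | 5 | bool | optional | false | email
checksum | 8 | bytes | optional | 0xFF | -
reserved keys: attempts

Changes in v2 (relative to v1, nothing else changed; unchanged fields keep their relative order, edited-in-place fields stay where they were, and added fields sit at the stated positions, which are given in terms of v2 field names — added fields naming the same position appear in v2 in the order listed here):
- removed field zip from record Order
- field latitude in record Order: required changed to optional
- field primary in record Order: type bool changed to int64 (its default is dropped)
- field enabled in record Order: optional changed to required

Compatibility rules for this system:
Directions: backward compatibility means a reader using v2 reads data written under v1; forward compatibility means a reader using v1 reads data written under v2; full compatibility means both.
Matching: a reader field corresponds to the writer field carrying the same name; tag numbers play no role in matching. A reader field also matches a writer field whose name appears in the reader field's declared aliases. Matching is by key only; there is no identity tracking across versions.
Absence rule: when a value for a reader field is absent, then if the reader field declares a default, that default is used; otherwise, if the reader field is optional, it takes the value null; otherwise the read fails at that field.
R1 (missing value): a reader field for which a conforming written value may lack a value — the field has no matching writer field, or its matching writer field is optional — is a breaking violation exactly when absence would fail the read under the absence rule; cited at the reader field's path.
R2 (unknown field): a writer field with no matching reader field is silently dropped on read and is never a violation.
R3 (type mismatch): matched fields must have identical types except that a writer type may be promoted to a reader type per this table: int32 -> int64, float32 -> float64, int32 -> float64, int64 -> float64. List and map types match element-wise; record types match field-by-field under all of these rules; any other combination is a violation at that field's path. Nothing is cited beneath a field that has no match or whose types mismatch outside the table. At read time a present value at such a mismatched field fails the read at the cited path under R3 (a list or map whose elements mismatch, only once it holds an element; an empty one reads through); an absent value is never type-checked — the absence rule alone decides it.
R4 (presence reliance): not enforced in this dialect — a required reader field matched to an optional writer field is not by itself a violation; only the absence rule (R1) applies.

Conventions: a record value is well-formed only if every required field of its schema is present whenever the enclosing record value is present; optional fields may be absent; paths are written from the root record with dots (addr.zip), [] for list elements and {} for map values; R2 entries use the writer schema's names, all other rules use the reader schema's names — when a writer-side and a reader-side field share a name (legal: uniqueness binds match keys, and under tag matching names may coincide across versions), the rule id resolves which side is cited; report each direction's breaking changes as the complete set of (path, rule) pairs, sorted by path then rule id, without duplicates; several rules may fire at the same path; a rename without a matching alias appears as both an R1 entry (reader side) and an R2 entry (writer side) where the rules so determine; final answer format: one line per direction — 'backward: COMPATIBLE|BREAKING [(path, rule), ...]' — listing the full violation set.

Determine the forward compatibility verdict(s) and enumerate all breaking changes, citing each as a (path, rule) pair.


in Order below, arrows point writer -> reader
forward on Order — v1 reading data written by v2:
  zip: no writer-side match
  blob <- blob (bytes -> bytes, writer optional)
  seq <- seq (int64 -> int64, writer required)
  enabled <- enabled (bool -> bool, writer required)
  latitude <- latitude (float64 -> float64, writer optional)
  primary <- primary (int64 -> bool, writer optional)
  checksum <- checksum (bytes -> bytes, writer optional)
  R1 fires at latitude
  R3 fires at primary
  R1 fires at zip
  => 3 violation(s): forward is BREAKING for Order
checking off the Order differences that do not matter here:
  field enabled in record Order: optional changed to required -> affects backward compatibility only, which is not asked

forward: BREAKING [(latitude, R1), (primary, R3), (zip, R1)]
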